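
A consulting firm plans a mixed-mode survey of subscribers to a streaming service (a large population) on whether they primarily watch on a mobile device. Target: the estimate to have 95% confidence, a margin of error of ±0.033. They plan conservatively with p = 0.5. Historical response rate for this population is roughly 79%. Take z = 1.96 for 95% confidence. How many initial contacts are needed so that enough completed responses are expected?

1117

Completed interviews needed: n₀ = 1.96² × 0.2500 / 0.033² ≈ 881.91 → 882.
At a 79% response rate, contacts needed = 882 / 0.79 ≈ 1116.46 → 1117.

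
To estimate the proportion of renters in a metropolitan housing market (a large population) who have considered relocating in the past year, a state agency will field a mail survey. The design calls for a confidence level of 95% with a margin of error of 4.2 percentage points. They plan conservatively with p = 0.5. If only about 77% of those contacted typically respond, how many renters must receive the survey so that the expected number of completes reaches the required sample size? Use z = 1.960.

Completed interviews needed: n₀ = 1.960² × 0.2500 / 0.042² ≈ 544.44 → 545.
At a 77% response rate, contacts needed = 545 / 0.77 ≈ 707.79 → 708.

708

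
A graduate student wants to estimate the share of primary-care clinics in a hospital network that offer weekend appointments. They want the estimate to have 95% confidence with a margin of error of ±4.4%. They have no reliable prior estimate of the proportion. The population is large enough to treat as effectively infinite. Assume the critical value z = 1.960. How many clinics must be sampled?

With no prior estimate, use p = 0.5, giving p(1−p) = 0.25.
n = z²·p(1−p)/E² = 1.960² × 0.2500 / 0.044² = 3.8416 × 0.2500 / 0.001936 ≈ 496.07.
Rounding up gives n = 497.

497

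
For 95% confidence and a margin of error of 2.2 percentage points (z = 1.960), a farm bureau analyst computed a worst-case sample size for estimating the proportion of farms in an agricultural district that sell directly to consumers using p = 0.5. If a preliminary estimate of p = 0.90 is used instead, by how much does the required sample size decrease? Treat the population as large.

Conservative (p = 0.5): n = 1.960² × 0.25 / 0.022² ≈ 1984.30 → 1985.
Using p = 0.90: p(1−p) = 0.0900, so n = 1.960² × 0.0900 / 0.022² ≈ 714.35 → 715.
Reduction: 1985 − 715 = 1270.

1270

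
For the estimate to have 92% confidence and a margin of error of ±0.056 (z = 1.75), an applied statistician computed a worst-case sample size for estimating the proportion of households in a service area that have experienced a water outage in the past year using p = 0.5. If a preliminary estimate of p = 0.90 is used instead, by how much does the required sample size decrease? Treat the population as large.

Conservative (p = 0.5): n = 1.75² × 0.25 / 0.056² ≈ 244.14 → 245.
Using p = 0.90: p(1−p) = 0.0900, so n = 1.75² × 0.0900 / 0.056² ≈ 87.89 → 88.
Reduction: 245 − 88 = 157.

157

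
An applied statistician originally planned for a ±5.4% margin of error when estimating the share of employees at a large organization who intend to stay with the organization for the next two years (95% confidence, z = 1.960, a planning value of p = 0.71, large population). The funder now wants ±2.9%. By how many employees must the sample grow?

669

At ±5.4%: n = 1.960² × 0.2059 / 0.054² ≈ 271.26 → 272.
At ±2.9%: n = 1.960² × 0.2059 / 0.029² ≈ 940.53 → 941.
Additional respondents: 941 − 272 = 669.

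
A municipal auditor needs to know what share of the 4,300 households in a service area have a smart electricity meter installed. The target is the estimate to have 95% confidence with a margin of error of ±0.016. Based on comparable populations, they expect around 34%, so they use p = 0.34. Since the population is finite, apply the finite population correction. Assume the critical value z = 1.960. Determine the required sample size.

1889

Unadjusted: n₀ = 1.960² × 0.34 × 0.66 / 0.016² ≈ 3367.40, so n₀ = 3368.
Finite population correction with N = 4,300: n = n₀ / (1 + (n₀−1)/N) = 3368 / (1 + 3367/4300) = 3368 / 1.7830 ≈ 1888.93.
Rounding up, n = 1889.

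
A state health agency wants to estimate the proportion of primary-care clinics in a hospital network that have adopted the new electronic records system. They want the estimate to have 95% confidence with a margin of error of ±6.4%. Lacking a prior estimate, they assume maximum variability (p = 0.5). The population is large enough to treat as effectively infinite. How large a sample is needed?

For 95% confidence, z = 1.960.
With p = 0.5, p(1−p) = 0.25.
n = z²·p(1−p)/E² = 1.960² × 0.2500 / 0.064² = 3.8416 × 0.2500 / 0.004096 ≈ 234.47.
Rounding up gives n = 235.

235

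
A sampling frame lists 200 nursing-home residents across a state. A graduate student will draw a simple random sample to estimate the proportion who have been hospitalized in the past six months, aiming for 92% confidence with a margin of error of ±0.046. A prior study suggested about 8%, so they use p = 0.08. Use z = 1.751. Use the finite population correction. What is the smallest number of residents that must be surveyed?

70

Unadjusted: n₀ = 1.751² × 0.08 × 0.92 / 0.046² ≈ 106.64, so n₀ = 107.
Finite population correction with N = 200: n = n₀ / (1 + (n₀−1)/N) = 107 / (1 + 106/200) = 107 / 1.5300 ≈ 69.93.
Rounding up, n = 70.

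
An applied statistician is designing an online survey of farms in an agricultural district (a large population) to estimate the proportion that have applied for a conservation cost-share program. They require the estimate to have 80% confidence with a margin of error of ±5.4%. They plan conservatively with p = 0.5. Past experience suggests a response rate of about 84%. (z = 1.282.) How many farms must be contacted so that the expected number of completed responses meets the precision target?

168

Completed interviews needed: n₀ = 1.282² × 0.2500 / 0.054² ≈ 140.91 → 141.
At an 84% response rate, contacts needed = 141 / 0.84 ≈ 167.86 → 168.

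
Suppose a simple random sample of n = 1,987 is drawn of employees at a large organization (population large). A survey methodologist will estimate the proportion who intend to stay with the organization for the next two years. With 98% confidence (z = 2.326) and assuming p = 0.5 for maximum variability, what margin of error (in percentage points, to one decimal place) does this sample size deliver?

2.6

SE(p̂) = √[p(1−p)/n] = √[0.2500/1987] = 0.01122.
E = z × SE = 2.326 × 0.01122 = 0.02609, or 2.6 percentage points.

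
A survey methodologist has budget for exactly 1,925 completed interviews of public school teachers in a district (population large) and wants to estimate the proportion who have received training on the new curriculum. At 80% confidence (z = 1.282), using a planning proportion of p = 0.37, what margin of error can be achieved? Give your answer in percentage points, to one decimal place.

SE(p̂) = √[p(1−p)/n] = √[0.2331/1925] = 0.01100.
E = z × SE = 1.282 × 0.01100 = 0.01411, or 1.4 percentage points.

1.4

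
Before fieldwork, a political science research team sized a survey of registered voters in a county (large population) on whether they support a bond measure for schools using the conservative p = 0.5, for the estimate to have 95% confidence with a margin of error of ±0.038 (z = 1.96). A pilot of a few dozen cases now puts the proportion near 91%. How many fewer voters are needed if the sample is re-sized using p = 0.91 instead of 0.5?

448

Conservative (p = 0.5): n = 1.96² × 0.25 / 0.038² ≈ 665.10 → 666.
Using p = 0.91: p(1−p) = 0.0819, so n = 1.96² × 0.0819 / 0.038² ≈ 217.89 → 218.
Reduction: 666 − 218 = 448.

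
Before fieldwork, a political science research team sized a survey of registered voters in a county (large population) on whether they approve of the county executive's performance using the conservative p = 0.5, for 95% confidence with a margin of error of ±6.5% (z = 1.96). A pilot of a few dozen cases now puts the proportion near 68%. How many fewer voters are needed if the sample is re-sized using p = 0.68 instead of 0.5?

30

Conservative (p = 0.5): n = 1.96² × 0.25 / 0.065² ≈ 227.31 → 228.
Using p = 0.68: p(1−p) = 0.2176, so n = 1.96² × 0.2176 / 0.065² ≈ 197.85 → 198.
Reduction: 228 − 198 = 30.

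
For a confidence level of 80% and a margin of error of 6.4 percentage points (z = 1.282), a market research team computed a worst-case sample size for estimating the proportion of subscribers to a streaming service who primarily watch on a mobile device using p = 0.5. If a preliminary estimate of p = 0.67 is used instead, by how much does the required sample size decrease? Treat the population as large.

Conservative (p = 0.5): n = 1.282² × 0.25 / 0.064² ≈ 100.31 → 101.
Using p = 0.67: p(1−p) = 0.2211, so n = 1.282² × 0.2211 / 0.064² ≈ 88.72 → 89.
Reduction: 101 − 89 = 12.

12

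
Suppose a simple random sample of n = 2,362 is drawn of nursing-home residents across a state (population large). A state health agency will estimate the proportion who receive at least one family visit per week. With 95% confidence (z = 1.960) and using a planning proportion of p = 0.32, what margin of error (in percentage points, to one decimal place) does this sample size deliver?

1.9

SE(p̂) = √[p(1−p)/n] = √[0.2176/2362] = 0.00960.
E = z × SE = 1.960 × 0.00960 = 0.01881, or 1.9 percentage points.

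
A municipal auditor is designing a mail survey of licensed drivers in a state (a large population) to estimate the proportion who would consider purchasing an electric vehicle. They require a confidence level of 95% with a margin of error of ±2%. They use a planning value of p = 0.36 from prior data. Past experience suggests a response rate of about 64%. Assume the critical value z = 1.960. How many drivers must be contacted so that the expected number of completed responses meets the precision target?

Completed interviews needed: n₀ = 1.960² × 0.2304 / 0.020² ≈ 2212.76 → 2213.
At a 64% response rate, contacts needed = 2213 / 0.64 ≈ 3457.81 → 3458.

3458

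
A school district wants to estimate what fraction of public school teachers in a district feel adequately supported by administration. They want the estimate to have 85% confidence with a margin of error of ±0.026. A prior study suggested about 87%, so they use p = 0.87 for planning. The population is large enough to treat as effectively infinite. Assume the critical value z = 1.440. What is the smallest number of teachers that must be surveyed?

347

With p = 0.87, p(1−p) = 0.1131.
n = z²·p(1−p)/E² = 1.440² × 0.1131 / 0.026² = 2.0736 × 0.1131 / 0.000676 ≈ 346.93.
Rounding up gives n = 347.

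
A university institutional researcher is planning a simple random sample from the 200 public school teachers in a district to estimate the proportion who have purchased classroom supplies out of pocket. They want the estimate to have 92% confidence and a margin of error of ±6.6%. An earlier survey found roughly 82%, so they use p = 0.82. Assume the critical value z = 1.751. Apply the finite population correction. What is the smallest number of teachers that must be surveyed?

Unadjusted: n₀ = 1.751² × 0.82 × 0.18 / 0.066² ≈ 103.89, so n₀ = 104.
Finite population correction with N = 200: n = n₀ / (1 + (n₀−1)/N) = 104 / (1 + 103/200) = 104 / 1.5150 ≈ 68.65.
Rounding up, n = 69.

69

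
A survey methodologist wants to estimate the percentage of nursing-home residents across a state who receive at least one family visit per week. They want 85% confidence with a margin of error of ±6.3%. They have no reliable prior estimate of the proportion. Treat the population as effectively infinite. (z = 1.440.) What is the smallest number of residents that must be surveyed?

With no prior estimate, use p = 0.5, giving p(1−p) = 0.25.
n = z²·p(1−p)/E² = 1.440² × 0.2500 / 0.063² = 2.0736 × 0.2500 / 0.003969 ≈ 130.61.
Rounding up gives n = 131.

131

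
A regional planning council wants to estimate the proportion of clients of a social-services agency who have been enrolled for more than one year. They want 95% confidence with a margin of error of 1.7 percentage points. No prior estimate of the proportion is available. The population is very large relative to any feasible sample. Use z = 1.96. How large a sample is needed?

3324

With no prior estimate, use p = 0.5, giving p(1−p) = 0.25.
n = z²·p(1−p)/E² = 1.96² × 0.2500 / 0.017² = 3.8416 × 0.2500 / 0.000289 ≈ 3323.18.
Rounding up gives n = 3324.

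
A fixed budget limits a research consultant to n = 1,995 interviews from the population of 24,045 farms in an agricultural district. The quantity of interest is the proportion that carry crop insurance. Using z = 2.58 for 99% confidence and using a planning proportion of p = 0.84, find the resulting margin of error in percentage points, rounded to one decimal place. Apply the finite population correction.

2.0

Finite-population factor: (N−n)/(N−1) = (24045−1995)/(24045−1) = 0.9171.
SE(p̂) = √[p(1−p)/n · (N−n)/(N−1)] = √[0.1344/1995 × 0.9171] = 0.00786.
E = z × SE = 2.58 × 0.00786 = 0.02028 ≈ 2.0 percentage points.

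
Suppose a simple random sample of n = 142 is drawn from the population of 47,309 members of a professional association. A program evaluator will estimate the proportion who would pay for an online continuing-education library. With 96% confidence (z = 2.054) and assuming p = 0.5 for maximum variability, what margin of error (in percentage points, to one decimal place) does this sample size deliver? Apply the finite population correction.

8.6

Finite-population factor: (N−n)/(N−1) = (47309−142)/(47309−1) = 0.9970.
SE(p̂) = √[p(1−p)/n · (N−n)/(N−1)] = √[0.2500/142 × 0.9970] = 0.04190.
E = z × SE = 2.054 × 0.04190 = 0.08606 ≈ 8.6 percentage points.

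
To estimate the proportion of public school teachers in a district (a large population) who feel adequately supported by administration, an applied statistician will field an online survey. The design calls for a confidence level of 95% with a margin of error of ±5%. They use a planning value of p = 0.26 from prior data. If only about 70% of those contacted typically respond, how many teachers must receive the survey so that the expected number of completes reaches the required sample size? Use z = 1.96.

Completed interviews needed: n₀ = 1.96² × 0.1924 / 0.050² ≈ 295.65 → 296.
At a 70% response rate, contacts needed = 296 / 0.70 ≈ 422.86 → 423.

423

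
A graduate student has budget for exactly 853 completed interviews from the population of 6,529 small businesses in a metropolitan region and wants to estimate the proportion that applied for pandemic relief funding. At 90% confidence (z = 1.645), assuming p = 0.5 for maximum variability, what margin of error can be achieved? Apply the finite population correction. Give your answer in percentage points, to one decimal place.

Finite-population factor: (N−n)/(N−1) = (6529−853)/(6529−1) = 0.8695.
SE(p̂) = √[p(1−p)/n · (N−n)/(N−1)] = √[0.2500/853 × 0.8695] = 0.01596.
E = z × SE = 1.645 × 0.01596 = 0.02626 ≈ 2.6 percentage points.

2.6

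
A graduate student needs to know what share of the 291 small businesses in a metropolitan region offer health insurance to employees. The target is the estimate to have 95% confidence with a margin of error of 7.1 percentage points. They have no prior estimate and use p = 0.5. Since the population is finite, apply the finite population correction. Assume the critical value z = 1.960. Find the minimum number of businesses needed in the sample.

116

Unadjusted: n₀ = 1.960² × 0.50 × 0.50 / 0.071² ≈ 190.52, so n₀ = 191.
Finite population correction with N = 291: n = n₀ / (1 + (n₀−1)/N) = 191 / (1 + 190/291) = 191 / 1.6529 ≈ 115.55.
Rounding up, n = 116.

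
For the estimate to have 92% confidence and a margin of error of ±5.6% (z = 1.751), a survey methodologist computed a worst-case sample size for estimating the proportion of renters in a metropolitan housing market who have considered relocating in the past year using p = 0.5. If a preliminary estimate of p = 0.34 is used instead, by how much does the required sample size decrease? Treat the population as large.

25

Conservative (p = 0.5): n = 1.751² × 0.25 / 0.056² ≈ 244.42 → 245.
Using p = 0.34: p(1−p) = 0.2244, so n = 1.751² × 0.2244 / 0.056² ≈ 219.39 → 220.
Reduction: 245 − 220 = 25.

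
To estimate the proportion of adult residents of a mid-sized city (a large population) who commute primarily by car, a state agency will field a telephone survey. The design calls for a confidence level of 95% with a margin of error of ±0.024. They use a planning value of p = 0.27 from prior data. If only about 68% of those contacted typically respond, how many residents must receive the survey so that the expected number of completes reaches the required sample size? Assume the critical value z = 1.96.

1934

Completed interviews needed: n₀ = 1.96² × 0.1971 / 0.024² ≈ 1314.55 → 1315.
At a 68% response rate, contacts needed = 1315 / 0.68 ≈ 1933.82 → 1934.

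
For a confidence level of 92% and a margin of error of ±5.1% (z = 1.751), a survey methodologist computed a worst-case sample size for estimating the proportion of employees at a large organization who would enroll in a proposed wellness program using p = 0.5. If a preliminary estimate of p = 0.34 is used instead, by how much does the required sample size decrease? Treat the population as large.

Conservative (p = 0.5): n = 1.751² × 0.25 / 0.051² ≈ 294.69 → 295.
Using p = 0.34: p(1−p) = 0.2244, so n = 1.751² × 0.2244 / 0.051² ≈ 264.52 → 265.
Reduction: 295 − 265 = 30.

30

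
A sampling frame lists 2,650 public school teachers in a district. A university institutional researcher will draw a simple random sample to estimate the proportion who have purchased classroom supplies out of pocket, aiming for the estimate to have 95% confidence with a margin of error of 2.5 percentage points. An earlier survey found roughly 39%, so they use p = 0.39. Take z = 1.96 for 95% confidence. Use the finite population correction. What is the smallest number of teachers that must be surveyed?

Unadjusted: n₀ = 1.96² × 0.39 × 0.61 / 0.025² ≈ 1462.27, so n₀ = 1463.
Finite population correction with N = 2,650: n = n₀ / (1 + (n₀−1)/N) = 1463 / (1 + 1462/2650) = 1463 / 1.5517 ≈ 942.84.
Rounding up, n = 943.

943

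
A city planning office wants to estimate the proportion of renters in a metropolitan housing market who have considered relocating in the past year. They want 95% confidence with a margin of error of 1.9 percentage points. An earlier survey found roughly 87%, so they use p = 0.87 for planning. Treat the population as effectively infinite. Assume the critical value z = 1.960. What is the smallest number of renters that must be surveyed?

1204

With p = 0.87, p(1−p) = 0.1131.
n = z²·p(1−p)/E² = 1.960² × 0.1131 / 0.019² = 3.8416 × 0.1131 / 0.000361 ≈ 1203.56.
Rounding up gives n = 1204.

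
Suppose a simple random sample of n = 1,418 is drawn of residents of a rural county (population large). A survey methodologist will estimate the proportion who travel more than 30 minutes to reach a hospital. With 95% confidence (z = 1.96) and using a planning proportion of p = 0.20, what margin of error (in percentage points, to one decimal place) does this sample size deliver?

2.1

SE(p̂) = √[p(1−p)/n] = √[0.1600/1418] = 0.01062.
E = z × SE = 1.96 × 0.01062 = 0.02082, or 2.1 percentage points.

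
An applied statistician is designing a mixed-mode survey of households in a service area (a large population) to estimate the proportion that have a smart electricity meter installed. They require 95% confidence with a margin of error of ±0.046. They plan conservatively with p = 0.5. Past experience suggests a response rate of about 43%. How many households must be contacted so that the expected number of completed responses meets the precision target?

For 95% confidence, z = 1.960.
Completed interviews needed: n₀ = 1.960² × 0.2500 / 0.046² ≈ 453.88 → 454.
At a 43% response rate, contacts needed = 454 / 0.43 ≈ 1055.81 → 1056.

1056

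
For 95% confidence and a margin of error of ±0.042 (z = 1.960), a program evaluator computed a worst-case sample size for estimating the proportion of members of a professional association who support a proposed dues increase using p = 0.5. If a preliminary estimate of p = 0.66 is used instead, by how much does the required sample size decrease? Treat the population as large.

56

Conservative (p = 0.5): n = 1.960² × 0.25 / 0.042² ≈ 544.44 → 545.
Using p = 0.66: p(1−p) = 0.2244, so n = 1.960² × 0.2244 / 0.042² ≈ 488.69 → 489.
Reduction: 545 − 489 = 56.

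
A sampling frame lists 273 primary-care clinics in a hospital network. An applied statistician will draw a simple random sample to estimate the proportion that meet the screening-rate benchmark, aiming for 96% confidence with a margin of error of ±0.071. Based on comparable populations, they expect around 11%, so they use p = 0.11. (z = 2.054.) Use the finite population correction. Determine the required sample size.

Unadjusted: n₀ = 2.054² × 0.11 × 0.89 / 0.071² ≈ 81.93, so n₀ = 82.
Finite population correction with N = 273: n = n₀ / (1 + (n₀−1)/N) = 82 / (1 + 81/273) = 82 / 1.2967 ≈ 63.24.
Rounding up, n = 64.

64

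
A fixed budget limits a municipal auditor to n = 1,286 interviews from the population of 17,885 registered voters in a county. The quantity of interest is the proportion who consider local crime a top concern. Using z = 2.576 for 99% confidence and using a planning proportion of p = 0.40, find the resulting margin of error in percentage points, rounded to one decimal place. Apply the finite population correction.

Finite-population factor: (N−n)/(N−1) = (17885−1286)/(17885−1) = 0.9281.
SE(p̂) = √[p(1−p)/n · (N−n)/(N−1)] = √[0.2400/1286 × 0.9281] = 0.01316.
E = z × SE = 2.576 × 0.01316 = 0.03390 ≈ 3.4 percentage points.

3.4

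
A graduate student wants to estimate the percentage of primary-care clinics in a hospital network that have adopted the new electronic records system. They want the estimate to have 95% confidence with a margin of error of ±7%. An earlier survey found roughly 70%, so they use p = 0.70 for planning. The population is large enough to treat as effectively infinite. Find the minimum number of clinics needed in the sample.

For 95% confidence, z = 1.96.
With p = 0.70, p(1−p) = 0.2100.
n = z²·p(1−p)/E² = 1.96² × 0.2100 / 0.070² = 3.8416 × 0.2100 / 0.004900 ≈ 164.64.
Rounding up gives n = 165.

165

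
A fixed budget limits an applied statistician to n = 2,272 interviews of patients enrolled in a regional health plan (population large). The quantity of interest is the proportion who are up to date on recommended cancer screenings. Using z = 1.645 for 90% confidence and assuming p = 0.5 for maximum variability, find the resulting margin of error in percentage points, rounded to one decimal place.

SE(p̂) = √[p(1−p)/n] = √[0.2500/2272] = 0.01049.
E = z × SE = 1.645 × 0.01049 = 0.01726, or 1.7 percentage points.

1.7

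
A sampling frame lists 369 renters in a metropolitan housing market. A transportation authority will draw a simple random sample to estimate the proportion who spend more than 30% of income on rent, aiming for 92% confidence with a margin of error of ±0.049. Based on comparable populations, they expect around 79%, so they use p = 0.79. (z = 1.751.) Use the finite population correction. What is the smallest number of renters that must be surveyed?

Unadjusted: n₀ = 1.751² × 0.79 × 0.21 / 0.049² ≈ 211.85, so n₀ = 212.
Finite population correction with N = 369: n = n₀ / (1 + (n₀−1)/N) = 212 / (1 + 211/369) = 212 / 1.5718 ≈ 134.88.
Rounding up, n = 135.

135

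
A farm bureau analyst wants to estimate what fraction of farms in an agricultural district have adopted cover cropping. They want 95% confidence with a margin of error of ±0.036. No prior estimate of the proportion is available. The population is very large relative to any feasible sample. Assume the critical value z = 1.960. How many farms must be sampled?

With no prior estimate, use p = 0.5, giving p(1−p) = 0.25.
n = z²·p(1−p)/E² = 1.960² × 0.2500 / 0.036² = 3.8416 × 0.2500 / 0.001296 ≈ 741.05.
Rounding up gives n = 742.

742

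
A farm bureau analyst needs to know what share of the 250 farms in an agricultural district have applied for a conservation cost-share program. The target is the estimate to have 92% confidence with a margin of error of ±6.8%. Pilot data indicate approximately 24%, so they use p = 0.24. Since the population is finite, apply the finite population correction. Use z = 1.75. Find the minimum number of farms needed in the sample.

Unadjusted: n₀ = 1.75² × 0.24 × 0.76 / 0.068² ≈ 120.80, so n₀ = 121.
Finite population correction with N = 250: n = n₀ / (1 + (n₀−1)/N) = 121 / (1 + 120/250) = 121 / 1.4800 ≈ 81.76.
Rounding up, n = 82.

82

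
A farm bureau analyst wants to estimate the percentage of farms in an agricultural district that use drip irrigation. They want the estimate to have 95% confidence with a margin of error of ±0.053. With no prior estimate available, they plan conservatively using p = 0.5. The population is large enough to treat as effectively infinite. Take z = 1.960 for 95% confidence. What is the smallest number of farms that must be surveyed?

342

With p = 0.5, p(1−p) = 0.25.
n = z²·p(1−p)/E² = 1.960² × 0.2500 / 0.053² = 3.8416 × 0.2500 / 0.002809 ≈ 341.90.
Rounding up gives n = 342.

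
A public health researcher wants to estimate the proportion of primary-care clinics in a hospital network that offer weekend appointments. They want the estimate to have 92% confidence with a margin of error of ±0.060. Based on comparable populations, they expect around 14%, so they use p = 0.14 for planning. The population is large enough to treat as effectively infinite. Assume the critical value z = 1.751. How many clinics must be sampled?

With p = 0.14, p(1−p) = 0.1204.
n = z²·p(1−p)/E² = 1.751² × 0.1204 / 0.060² = 3.0660 × 0.1204 / 0.003600 ≈ 102.54.
Rounding up gives n = 103.

103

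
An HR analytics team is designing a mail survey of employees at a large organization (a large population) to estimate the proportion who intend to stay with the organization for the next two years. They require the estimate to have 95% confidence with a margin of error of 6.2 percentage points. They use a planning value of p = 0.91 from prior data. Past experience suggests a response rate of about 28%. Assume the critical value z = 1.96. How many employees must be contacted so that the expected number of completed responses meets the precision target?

293

Completed interviews needed: n₀ = 1.96² × 0.0819 / 0.062² ≈ 81.85 → 82.
At a 28% response rate, contacts needed = 82 / 0.28 ≈ 292.86 → 293.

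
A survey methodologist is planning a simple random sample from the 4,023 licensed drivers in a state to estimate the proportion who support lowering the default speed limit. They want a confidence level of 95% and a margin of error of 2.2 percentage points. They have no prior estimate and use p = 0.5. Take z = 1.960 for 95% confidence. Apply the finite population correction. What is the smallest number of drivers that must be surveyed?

Unadjusted: n₀ = 1.960² × 0.50 × 0.50 / 0.022² ≈ 1984.30, so n₀ = 1985.
Finite population correction with N = 4,023: n = n₀ / (1 + (n₀−1)/N) = 1985 / (1 + 1984/4023) = 1985 / 1.4932 ≈ 1329.39.
Rounding up, n = 1330.

1330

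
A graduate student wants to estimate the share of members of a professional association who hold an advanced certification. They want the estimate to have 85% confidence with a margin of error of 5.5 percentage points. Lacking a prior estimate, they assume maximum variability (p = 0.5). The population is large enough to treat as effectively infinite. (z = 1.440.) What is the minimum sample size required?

172

With p = 0.5, p(1−p) = 0.25.
n = z²·p(1−p)/E² = 1.440² × 0.2500 / 0.055² = 2.0736 × 0.2500 / 0.003025 ≈ 171.37.
Rounding up gives n = 172.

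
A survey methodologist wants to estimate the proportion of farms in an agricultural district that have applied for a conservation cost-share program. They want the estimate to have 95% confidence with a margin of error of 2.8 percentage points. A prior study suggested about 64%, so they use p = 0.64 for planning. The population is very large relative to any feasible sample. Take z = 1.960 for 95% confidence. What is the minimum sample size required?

1129

With p = 0.64, p(1−p) = 0.2304.
n = z²·p(1−p)/E² = 1.960² × 0.2304 / 0.028² = 3.8416 × 0.2304 / 0.000784 ≈ 1128.96.
Rounding up gives n = 1129.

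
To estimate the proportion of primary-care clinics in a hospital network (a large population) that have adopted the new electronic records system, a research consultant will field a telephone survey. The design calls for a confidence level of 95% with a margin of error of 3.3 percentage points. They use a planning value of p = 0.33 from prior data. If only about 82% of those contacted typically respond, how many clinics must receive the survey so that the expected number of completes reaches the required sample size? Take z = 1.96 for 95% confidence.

952

Completed interviews needed: n₀ = 1.96² × 0.2211 / 0.033² ≈ 779.96 → 780.
At an 82% response rate, contacts needed = 780 / 0.82 ≈ 951.22 → 952.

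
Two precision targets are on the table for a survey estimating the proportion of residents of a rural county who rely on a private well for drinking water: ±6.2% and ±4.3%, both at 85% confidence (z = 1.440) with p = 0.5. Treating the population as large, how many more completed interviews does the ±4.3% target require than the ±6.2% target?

At ±6.2%: n = 1.440² × 0.2500 / 0.062² ≈ 134.86 → 135.
At ±4.3%: n = 1.440² × 0.2500 / 0.043² ≈ 280.37 → 281.
Additional respondents: 281 − 135 = 146.

146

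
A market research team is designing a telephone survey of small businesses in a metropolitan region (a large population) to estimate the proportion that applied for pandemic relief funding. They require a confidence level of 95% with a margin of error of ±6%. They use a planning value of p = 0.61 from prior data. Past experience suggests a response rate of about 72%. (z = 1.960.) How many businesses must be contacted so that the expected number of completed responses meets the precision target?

Completed interviews needed: n₀ = 1.960² × 0.2379 / 0.060² ≈ 253.87 → 254.
At a 72% response rate, contacts needed = 254 / 0.72 ≈ 352.78 → 353.

353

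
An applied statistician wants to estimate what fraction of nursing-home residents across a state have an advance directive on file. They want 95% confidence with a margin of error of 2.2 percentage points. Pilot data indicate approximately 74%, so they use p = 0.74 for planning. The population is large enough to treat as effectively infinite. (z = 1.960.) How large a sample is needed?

With p = 0.74, p(1−p) = 0.1924.
n = z²·p(1−p)/E² = 1.960² × 0.1924 / 0.022² = 3.8416 × 0.1924 / 0.000484 ≈ 1527.12.
Rounding up gives n = 1528.

1528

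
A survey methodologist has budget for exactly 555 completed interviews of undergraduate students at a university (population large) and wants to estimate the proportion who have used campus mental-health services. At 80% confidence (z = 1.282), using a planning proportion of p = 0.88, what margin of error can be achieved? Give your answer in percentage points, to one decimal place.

1.8

SE(p̂) = √[p(1−p)/n] = √[0.1056/555] = 0.01379.
E = z × SE = 1.282 × 0.01379 = 0.01768, or 1.8 percentage points.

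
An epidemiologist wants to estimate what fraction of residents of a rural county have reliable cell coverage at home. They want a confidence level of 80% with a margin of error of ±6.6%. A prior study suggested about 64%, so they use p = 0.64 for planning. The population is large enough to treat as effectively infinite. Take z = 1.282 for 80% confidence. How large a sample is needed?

87

With p = 0.64, p(1−p) = 0.2304.
n = z²·p(1−p)/E² = 1.282² × 0.2304 / 0.066² = 1.6435 × 0.2304 / 0.004356 ≈ 86.93.
Rounding up gives n = 87.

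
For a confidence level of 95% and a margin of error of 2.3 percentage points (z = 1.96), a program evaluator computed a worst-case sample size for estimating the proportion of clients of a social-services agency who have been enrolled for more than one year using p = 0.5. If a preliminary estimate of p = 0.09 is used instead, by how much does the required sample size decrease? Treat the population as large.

1221

Conservative (p = 0.5): n = 1.96² × 0.25 / 0.023² ≈ 1815.50 → 1816.
Using p = 0.09: p(1−p) = 0.0819, so n = 1.96² × 0.0819 / 0.023² ≈ 594.76 → 595.
Reduction: 1816 − 595 = 1221.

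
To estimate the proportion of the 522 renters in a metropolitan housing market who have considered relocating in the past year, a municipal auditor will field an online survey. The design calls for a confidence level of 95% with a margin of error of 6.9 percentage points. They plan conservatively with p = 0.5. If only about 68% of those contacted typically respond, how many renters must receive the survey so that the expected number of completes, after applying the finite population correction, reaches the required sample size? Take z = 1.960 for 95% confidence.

Completed interviews needed (unadjusted): n₀ = 1.960² × 0.2500 / 0.069² ≈ 201.72 → 202.
FPC for N = 522: n = 202 / (1 + 201/522) = 202 / 1.3851 ≈ 145.84 → 146.
At a 68% response rate, contacts needed = 146 / 0.68 ≈ 214.71 → 215.

215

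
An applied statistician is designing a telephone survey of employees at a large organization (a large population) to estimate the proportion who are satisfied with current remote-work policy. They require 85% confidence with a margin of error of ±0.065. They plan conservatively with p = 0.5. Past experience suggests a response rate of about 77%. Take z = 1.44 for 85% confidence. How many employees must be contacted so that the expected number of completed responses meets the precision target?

160

Completed interviews needed: n₀ = 1.44² × 0.2500 / 0.065² ≈ 122.70 → 123.
At a 77% response rate, contacts needed = 123 / 0.77 ≈ 159.74 → 160.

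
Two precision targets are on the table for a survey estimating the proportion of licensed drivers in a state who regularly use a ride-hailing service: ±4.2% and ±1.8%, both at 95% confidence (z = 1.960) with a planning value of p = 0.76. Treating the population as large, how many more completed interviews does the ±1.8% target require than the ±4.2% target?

At ±4.2%: n = 1.960² × 0.1824 / 0.042² ≈ 397.23 → 398.
At ±1.8%: n = 1.960² × 0.1824 / 0.018² ≈ 2162.68 → 2163.
Additional respondents: 2163 − 398 = 1765.

1765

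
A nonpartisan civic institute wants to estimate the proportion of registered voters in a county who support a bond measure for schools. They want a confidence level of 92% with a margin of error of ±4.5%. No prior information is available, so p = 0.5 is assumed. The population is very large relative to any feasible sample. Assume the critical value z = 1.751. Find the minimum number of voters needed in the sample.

379

With p = 0.5, p(1−p) = 0.25.
n = z²·p(1−p)/E² = 1.751² × 0.2500 / 0.045² = 3.0660 × 0.2500 / 0.002025 ≈ 378.52.
Rounding up gives n = 379.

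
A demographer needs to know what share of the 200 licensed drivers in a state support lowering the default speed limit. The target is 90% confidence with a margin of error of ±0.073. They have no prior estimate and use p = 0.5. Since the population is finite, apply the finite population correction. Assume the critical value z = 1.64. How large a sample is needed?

Unadjusted: n₀ = 1.64² × 0.50 × 0.50 / 0.073² ≈ 126.18, so n₀ = 127.
Finite population correction with N = 200: n = n₀ / (1 + (n₀−1)/N) = 127 / (1 + 126/200) = 127 / 1.6300 ≈ 77.91.
Rounding up, n = 78.

78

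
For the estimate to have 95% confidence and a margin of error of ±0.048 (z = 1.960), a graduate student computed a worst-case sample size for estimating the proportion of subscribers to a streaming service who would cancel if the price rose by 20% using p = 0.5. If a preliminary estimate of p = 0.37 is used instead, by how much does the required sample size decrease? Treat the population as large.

Conservative (p = 0.5): n = 1.960² × 0.25 / 0.048² ≈ 416.84 → 417.
Using p = 0.37: p(1−p) = 0.2331, so n = 1.960² × 0.2331 / 0.048² ≈ 388.66 → 389.
Reduction: 417 − 389 = 28.

28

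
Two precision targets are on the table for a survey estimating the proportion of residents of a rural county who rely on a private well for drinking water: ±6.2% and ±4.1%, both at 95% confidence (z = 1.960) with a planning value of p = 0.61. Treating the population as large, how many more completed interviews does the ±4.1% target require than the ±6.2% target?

At ±6.2%: n = 1.960² × 0.2379 / 0.062² ≈ 237.75 → 238.
At ±4.1%: n = 1.960² × 0.2379 / 0.041² ≈ 543.67 → 544.
Additional respondents: 544 − 238 = 306.

306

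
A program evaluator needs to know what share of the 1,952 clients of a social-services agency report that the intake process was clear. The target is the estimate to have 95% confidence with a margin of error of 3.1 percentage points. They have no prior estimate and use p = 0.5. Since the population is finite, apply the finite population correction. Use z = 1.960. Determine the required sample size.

Unadjusted: n₀ = 1.960² × 0.50 × 0.50 / 0.031² ≈ 999.38, so n₀ = 1000.
Finite population correction with N = 1,952: n = n₀ / (1 + (n₀−1)/N) = 1000 / (1 + 999/1952) = 1000 / 1.5118 ≈ 661.47.
Rounding up, n = 662.

662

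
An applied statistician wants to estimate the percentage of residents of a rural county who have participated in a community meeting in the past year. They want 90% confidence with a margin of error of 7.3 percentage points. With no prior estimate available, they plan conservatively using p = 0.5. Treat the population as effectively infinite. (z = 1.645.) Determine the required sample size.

127

With p = 0.5, p(1−p) = 0.25.
n = z²·p(1−p)/E² = 1.645² × 0.2500 / 0.073² = 2.7060 × 0.2500 / 0.005329 ≈ 126.95.
Rounding up gives n = 127.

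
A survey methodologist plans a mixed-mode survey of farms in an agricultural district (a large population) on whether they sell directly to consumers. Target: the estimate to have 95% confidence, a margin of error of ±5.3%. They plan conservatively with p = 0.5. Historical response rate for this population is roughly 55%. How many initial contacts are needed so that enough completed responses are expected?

For 95% confidence, z = 1.96.
Completed interviews needed: n₀ = 1.96² × 0.2500 / 0.053² ≈ 341.90 → 342.
At a 55% response rate, contacts needed = 342 / 0.55 ≈ 621.82 → 622.

622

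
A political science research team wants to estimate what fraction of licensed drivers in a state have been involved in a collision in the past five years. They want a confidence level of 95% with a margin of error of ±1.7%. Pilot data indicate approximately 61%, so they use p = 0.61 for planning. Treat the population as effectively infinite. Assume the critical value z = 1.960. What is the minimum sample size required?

3163

With p = 0.61, p(1−p) = 0.2379.
n = z²·p(1−p)/E² = 1.960² × 0.2379 / 0.017² = 3.8416 × 0.2379 / 0.000289 ≈ 3162.34.
Rounding up gives n = 3163.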